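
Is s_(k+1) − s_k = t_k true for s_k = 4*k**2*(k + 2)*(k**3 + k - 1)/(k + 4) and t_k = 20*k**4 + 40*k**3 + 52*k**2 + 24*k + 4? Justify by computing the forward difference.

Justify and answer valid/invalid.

Invalid: residual 8*(-4*k**5 - 30*k**4 - 52*k**3 - 59*k**2 - 25*k - 4)/(k**2 + 9*k + 20) ≠ 0.

s_(k+1) = 4*(k + 1)**2*(k + 3)*(k + (k + 1)**3)/(k + 5)
s_(k+1) − s_k = 4*(5*k**6 + 47*k**5 + 143*k**4 + 219*k**3 + 197*k**2 + 79*k + 12)/(k**2 + 9*k + 20)
(s_(k+1) − s_k) − t_k = 8*(-4*k**5 - 30*k**4 - 52*k**3 - 59*k**2 - 25*k - 4)/(k**2 + 9*k + 20)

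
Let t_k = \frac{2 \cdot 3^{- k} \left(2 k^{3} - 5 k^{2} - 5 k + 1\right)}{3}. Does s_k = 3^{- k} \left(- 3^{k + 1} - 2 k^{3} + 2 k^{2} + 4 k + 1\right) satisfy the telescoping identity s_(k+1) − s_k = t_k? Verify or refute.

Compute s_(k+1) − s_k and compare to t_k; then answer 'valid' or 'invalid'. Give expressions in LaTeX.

s_(k+1) = (-9*3**k - 2*k**3 - 4*k**2 + 2*k + 5)/(3*3**k)
s_(k+1) − s_k = 2*(2*k**3 - 5*k**2 - 5*k + 1)/(3*3**k)
(s_(k+1) − s_k) − t_k = 0

Valid — Δs_k = t_k.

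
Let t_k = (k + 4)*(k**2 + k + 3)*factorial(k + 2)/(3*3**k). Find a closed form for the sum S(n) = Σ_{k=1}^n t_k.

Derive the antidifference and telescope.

S(n) = (-6*3**n + n**5*factorial(n) + 11*n**4*factorial(n) + 42*n**3*factorial(n) + 67*n**2*factorial(n) + 41*n*factorial(n) + 6*factorial(n))/(3*3**n)

The ratio is (k + 3)*(k + 5)*(k + (k + 1)**2 + 4)/(3*(k + 4)*(k**2 + k + 3)).
Normal form (A,B,C) = (k/3 + 1, 1, k**3 + 5*k**2 + 7*k + 12).
Key eq: (k/3 + 1)·f(k+1) = (1)·f(k) + (k**3 + 5*k**2 + 7*k + 12).
d = 2 from the (1,0,3) case.
A polynomial solution: f(k) = 3*(k**2 + 3*k - 3).
Certificate R = B(k−1)f/C = 3*(k**2 + 3*k - 3)/((k + 4)*(k**2 + k + 3)) gives s_k = (k**2 + 3*k - 3)*factorial(k + 2)/3**k.
s_(k+1) − s_k = (k + 4)*(k**2 + k + 3)*factorial(k + 2)/(3*3**k) = t_k.
s_(n+1) = 3**(-n - 1)*(n**2 + 5*n + 1)*factorial(n + 3) and s_(1) = 2, so S(n) = (-6*3**n + n**5*factorial(n) + 11*n**4*factorial(n) + 42*n**3*factorial(n) + 67*n**2*factorial(n) + 41*n*factorial(n) + 6*factorial(n))/(3*3**n).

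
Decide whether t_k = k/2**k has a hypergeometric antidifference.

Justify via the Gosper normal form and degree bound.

Yes. s_k = 2**(1 - k)*(-k - 1).

The ratio is (k + 1)/(2*k).
So A=1/2 and B=1, with C=k.
Need (1/2)·f(k+1) − (1)·f(k) = k.
deg f ≤ 1 (via 0,0,1).
A polynomial solution: f(k) = -2*(k + 1).
R(k) = B(k−1)·f(k)/C(k) = -2*(k + 1)/k; s_k = R·t_k = 2**(1 - k)*(-k - 1).
Check: Δs_k = k/2**k. ✓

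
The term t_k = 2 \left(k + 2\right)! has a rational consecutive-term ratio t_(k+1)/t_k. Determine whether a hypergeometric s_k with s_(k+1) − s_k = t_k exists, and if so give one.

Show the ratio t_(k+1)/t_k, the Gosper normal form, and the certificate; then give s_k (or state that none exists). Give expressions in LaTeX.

t_(k+1)/t_k = k + 3.
Gosper form: A/B · C(k+1)/C(k) with A=k + 3, B=1, C=1.
Need (k + 3)·f(k+1) − (1)·f(k) = 1.
From deg A=1, deg B=0, deg C=0: d=-1.
d = -1 < 0 ⇒ no nonzero polynomial f; not summable.

no hypergeometric antidifference exists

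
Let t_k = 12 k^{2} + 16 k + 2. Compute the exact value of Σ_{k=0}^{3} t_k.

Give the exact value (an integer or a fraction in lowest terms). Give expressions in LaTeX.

Compute t_(k+1)/t_k: get (6*k**2 + 20*k + 15)/(6*k**2 + 8*k + 1).
Factor: A=1; B=1; C=k**2 + 4*k/3 + 1/6.
Set up (1)·f(k+1) − (1)·f(k) − (k**2 + 4*k/3 + 1/6) = 0.
Bound: deg f ≤ 3.
Coefficient equations give f(k) = k*(2*k**2 + k - 2)/6.
Get s_k = R·t_k = 2*k*(2*k**2 + k - 2) with R(k) = B(k−1)f(k)/C(k) = k*(2*k**2 + k - 2)/(6*k**2 + 8*k + 1).
Verify: 12*k**2 + 16*k + 2 matches t_k.
Evaluate s at k=4 and k=0: 272 and 0; difference 272.

Σ = 272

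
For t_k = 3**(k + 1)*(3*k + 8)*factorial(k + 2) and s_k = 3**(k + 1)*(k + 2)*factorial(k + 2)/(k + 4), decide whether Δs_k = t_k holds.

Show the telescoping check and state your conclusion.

s_(k+1) = 3**(k + 2)*(k + 3)*factorial(k + 3)/(k + 5)
s_(k+1) − s_k = 3**(k + 1)*(3*k**3 + 29*k**2 + 92*k + 98)*factorial(k + 2)/((k + 4)*(k + 5))
(s_(k+1) − s_k) − t_k = -6*3**k*(3*k**2 + 20*k + 31)*factorial(k + 2)/((k + 4)*(k + 5))

Invalid: residual -6*3**k*(3*k**2 + 20*k + 31)*factorial(k + 2)/((k + 4)*(k + 5)) ≠ 0.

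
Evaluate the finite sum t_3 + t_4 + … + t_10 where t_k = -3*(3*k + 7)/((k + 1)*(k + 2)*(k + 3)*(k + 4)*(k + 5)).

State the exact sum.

r(k) = (k + 1)*(3*k + 10)/((k + 6)*(3*k + 7)) after simplifying.
Gosper form: A/B · C(k+1)/C(k) with A=k + 1, B=k + 6, C=k + 7/3.
Key eq: (k + 1)·f(k+1) = (k + 5)·f(k) + (k + 7/3).
deg f ≤ 4 (via 1,1,1).
Coefficient equations give f(k) = k*(k + 2)*(k**2 + 8*k + 19)/36.
Certificate R = B(k−1)f/C = k*(k + 2)*(k + 5)*(k**2 + 8*k + 19)/(12*(3*k + 7)) gives s_k = k*(-k**2 - 8*k - 19)/(4*(k**3 + 8*k**2 + 19*k + 12)).
Verify: 3*(-3*k - 7)/(k**5 + 15*k**4 + 85*k**3 + 225*k**2 + 274*k + 120) matches t_k.
Sum = s_(11) − s_(3); s_(11) = -209/840, s_(3) = -13/56 ⇒ -1/60.

Σ = -1/60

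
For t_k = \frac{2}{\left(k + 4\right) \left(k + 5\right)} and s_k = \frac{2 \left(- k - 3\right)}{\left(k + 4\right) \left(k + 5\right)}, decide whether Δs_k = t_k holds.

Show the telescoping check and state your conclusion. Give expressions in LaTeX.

Invalid: residual - \frac{8}{k^{3} + 15 k^{2} + 74 k + 120} ≠ 0.

s_(k+1) = 2*(-k - 4)/((k + 5)*(k + 6))
s_(k+1) − s_k = 2*(k + 2)/(k**3 + 15*k**2 + 74*k + 120)
(s_(k+1) − s_k) − t_k = -8/(k**3 + 15*k**2 + 74*k + 120)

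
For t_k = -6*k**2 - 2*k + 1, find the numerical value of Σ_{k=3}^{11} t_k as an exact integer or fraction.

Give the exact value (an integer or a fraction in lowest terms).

Σ = -3123

Ratio r(k) = (6*k**2 + 14*k + 7)/(6*k**2 + 2*k - 1).
Factor: A=1; B=1; C=k**2 + k/3 - 1/6.
Need (1)·f(k+1) − (1)·f(k) = k**2 + k/3 - 1/6.
Degrees (0,0,2) ⇒ d ≤ 3.
Coefficient equations give f(k) = k*(2*k**2 - 2*k - 1)/6.
So s_k = (B(k−1)f/C)·t_k = (k*(2*k**2 - 2*k - 1)/(6*k**2 + 2*k - 1))·t_k = k*(-2*k**2 + 2*k + 1).
Verify: -6*k**2 - 2*k + 1 matches t_k.
Sum = s_(12) − s_(3); s_(12) = -3156, s_(3) = -33 ⇒ -3123.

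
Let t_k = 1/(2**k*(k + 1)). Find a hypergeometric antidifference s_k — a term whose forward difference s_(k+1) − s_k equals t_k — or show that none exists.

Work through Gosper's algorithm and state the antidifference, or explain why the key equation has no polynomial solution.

t_(k+1)/t_k = (k + 1)/(2*(k + 2)).
Take A(k)=k/2 + 1/2, B(k)=k + 2, C(k)=1.
f must satisfy (k/2 + 1/2)·f(k+1) − (k + 1)·f(k) = 1.
Bound: deg f ≤ -1.
d = -1 < 0 ⇒ no nonzero polynomial f; not summable.

no hypergeometric antidifference exists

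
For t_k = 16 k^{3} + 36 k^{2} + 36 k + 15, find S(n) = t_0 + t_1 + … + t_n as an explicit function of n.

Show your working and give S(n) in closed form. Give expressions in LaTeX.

S(n) = 4 n^{4} + 20 n^{3} + 40 n^{2} + 39 n + 15

The ratio is (16*k**3 + 84*k**2 + 156*k + 103)/(16*k**3 + 36*k**2 + 36*k + 15).
Normal form (A,B,C) = (1, 1, k**3 + 9*k**2/4 + 9*k/4 + 15/16).
Need (1)·f(k+1) − (1)·f(k) = k**3 + 9*k**2/4 + 9*k/4 + 15/16.
deg f ≤ 4 (via 0,0,3).
A polynomial solution: f(k) = k*(4*k**3 + 4*k**2 + 4*k + 3)/16.
Then R = B(k−1)f/C = k*(4*k**3 + 4*k**2 + 4*k + 3)/(16*k**3 + 36*k**2 + 36*k + 15), so s_k = R(k)·t_k = k*(4*k**3 + 4*k**2 + 4*k + 3).
Δs = 16*k**3 + 36*k**2 + 36*k + 15, as required.
Telescope: S(n) = s_(n+1) − s_(0) = 4*n**4 + 20*n**3 + 40*n**2 + 39*n + 15 − (0) = 4*n**4 + 20*n**3 + 40*n**2 + 39*n + 15.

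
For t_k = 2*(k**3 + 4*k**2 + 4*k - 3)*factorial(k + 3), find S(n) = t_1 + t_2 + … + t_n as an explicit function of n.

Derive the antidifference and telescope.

S(n) = 2*n**2*factorial(n + 4) + 2*n*factorial(n + 4) - 2*factorial(n + 4) + 48

r(k) = (k**4 + 11*k**3 + 43*k**2 + 66*k + 24)/(k**3 + 4*k**2 + 4*k - 3) after simplifying.
Gosper form: A/B · C(k+1)/C(k) with A=k + 4, B=1, C=k**3 + 4*k**2 + 4*k - 3.
Solve (k + 4)·f(k+1) − (1)·f(k) = k**3 + 4*k**2 + 4*k - 3.
From deg A=1, deg B=0, deg C=3: d=2.
Solve for f: f(k) = k**2 - k - 1 (degree 2 ≤ 2).
Then R = B(k−1)f/C = (k**2 - k - 1)/(k**3 + 4*k**2 + 4*k - 3), so s_k = R(k)·t_k = 2*(k**2 - k - 1)*factorial(k + 3).
Check: Δs_k = 2*(k**3 + 4*k**2 + 4*k - 3)*factorial(k + 3). ✓
Evaluate: s_(n+1) = 2*(n**2 + n - 1)*factorial(n + 4); subtract s_(1) = -48 ⇒ S(n) = 2*n**2*factorial(n + 4) + 2*n*factorial(n + 4) - 2*factorial(n + 4) + 48.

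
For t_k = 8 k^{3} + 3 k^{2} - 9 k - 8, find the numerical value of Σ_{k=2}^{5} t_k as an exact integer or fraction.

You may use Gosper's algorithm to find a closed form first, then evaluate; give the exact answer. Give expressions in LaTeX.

Step 1: r(k) = (8*k**3 + 27*k**2 + 21*k - 6)/(8*k**3 + 3*k**2 - 9*k - 8).
So A=1 and B=1, with C=k**3 + 3*k**2/8 - 9*k/8 - 1.
Key eq: (1)·f(k+1) = (1)·f(k) + (k**3 + 3*k**2/8 - 9*k/8 - 1).
d = 4 from the (0,0,3) case.
Coefficient equations give f(k) = k*(2*k**3 - 3*k**2 - 4*k - 3)/8.
Then R = B(k−1)f/C = k*(2*k**3 - 3*k**2 - 4*k - 3)/(8*k**3 + 3*k**2 - 9*k - 8), so s_k = R(k)·t_k = k*(2*k**3 - 3*k**2 - 4*k - 3).
Δs = 8*k**3 + 3*k**2 - 9*k - 8, as required.
Evaluate s at k=6 and k=2: 1782 and -14; difference 1796.

Σ = 1796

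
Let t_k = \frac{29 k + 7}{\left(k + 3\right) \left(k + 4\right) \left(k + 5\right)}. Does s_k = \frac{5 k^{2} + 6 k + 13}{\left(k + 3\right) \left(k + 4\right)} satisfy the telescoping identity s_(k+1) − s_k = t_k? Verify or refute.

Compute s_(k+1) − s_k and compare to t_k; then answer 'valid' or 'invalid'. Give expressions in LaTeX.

s_(k+1) = (6*k + 5*(k + 1)**2 + 19)/((k + 4)*(k + 5))
s_(k+1) − s_k = (29*k + 7)/(k**3 + 12*k**2 + 47*k + 60)
(s_(k+1) − s_k) − t_k = 0

valid (s_(k+1) − s_k reduces to t_k)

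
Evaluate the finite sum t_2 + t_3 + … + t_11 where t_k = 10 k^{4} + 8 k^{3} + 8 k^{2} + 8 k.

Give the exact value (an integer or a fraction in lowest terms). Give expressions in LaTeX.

Σ = 439130

Ratio r(k) = (5*k**4 + 24*k**3 + 46*k**2 + 44*k + 17)/(k*(5*k**3 + 4*k**2 + 4*k + 4)).
A = 1, B = 1, C = k**4 + 4*k**3/5 + 4*k**2/5 + 4*k/5.
Solve (1)·f(k+1) − (1)·f(k) = k**4 + 4*k**3/5 + 4*k**2/5 + 4*k/5.
Degrees (0,0,4) ⇒ d ≤ 5.
Coefficient equations give f(k) = k*(k - 1)*(2*k**3 - k**2 + k + 3)/10.
R(k) = B(k−1)·f(k)/C(k) = (k - 1)*(2*k**3 - k**2 + k + 3)/(2*(5*k**3 + 4*k**2 + 4*k + 4)); s_k = R·t_k = k*(2*k**4 - 3*k**3 + 2*k**2 + 2*k - 3).
Δs = 2*k*(5*k**3 + 4*k**2 + 4*k + 4), as required.
Telescoping: Σ = s_(12) − s_(2) = 439164 − (34) = 439130.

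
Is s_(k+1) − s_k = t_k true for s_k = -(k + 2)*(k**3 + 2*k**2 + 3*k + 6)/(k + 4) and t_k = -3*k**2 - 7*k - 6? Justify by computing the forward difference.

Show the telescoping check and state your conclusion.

Invalid: residual 2*(2*k**3 + 17*k**2 + 31*k + 18)/(k**2 + 9*k + 20) ≠ 0.

s_(k+1) = (-k**4 - 8*k**3 - 25*k**2 - 42*k - 36)/(k + 5)
s_(k+1) − s_k = (-3*k**4 - 30*k**3 - 95*k**2 - 132*k - 84)/(k**2 + 9*k + 20)
(s_(k+1) − s_k) − t_k = 2*(2*k**3 + 17*k**2 + 31*k + 18)/(k**2 + 9*k + 20)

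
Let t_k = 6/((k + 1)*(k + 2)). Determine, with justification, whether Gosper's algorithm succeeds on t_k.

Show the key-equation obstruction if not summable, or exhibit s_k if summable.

t_(k+1)/t_k = (k + 1)/(k + 3).
Normal form (A,B,C) = (k + 1, k + 3, 1).
f must satisfy (k + 1)·f(k+1) − (k + 2)·f(k) = 1.
deg f ≤ 1 (via 1,1,0).
Solve for f: f(k) = k (degree 1 ≤ 1).
R(k) = B(k−1)·f(k)/C(k) = k*(k + 2); s_k = R·t_k = 6*k/(k + 1).
Δs = 6/(k**2 + 3*k + 2), as required.

Yes. s_k = 6*k/(k + 1).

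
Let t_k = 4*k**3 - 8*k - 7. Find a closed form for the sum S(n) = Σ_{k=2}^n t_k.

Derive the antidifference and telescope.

S(n) = n**4 + 2*n**3 - 3*n**2 - 11*n + 11

Compute t_(k+1)/t_k: get (8*k - 4*(k + 1)**3 + 15)/(-4*k**3 + 8*k + 7).
Factor: A=1; B=1; C=k**3 - 2*k - 7/4.
Solve (1)·f(k+1) − (1)·f(k) = k**3 - 2*k - 7/4.
deg f ≤ 4 (via 0,0,3).
Solving with deg f ≤ 4: f(k) = k*(k**3 - 2*k**2 - 3*k - 3)/4.
Then R = B(k−1)f/C = k*(k**3 - 2*k**2 - 3*k - 3)/(4*k**3 - 8*k - 7), so s_k = R(k)·t_k = k*(k**3 - 2*k**2 - 3*k - 3).
Verify: 4*k**3 - 8*k - 7 matches t_k.
Evaluate: s_(n+1) = n**4 + 2*n**3 - 3*n**2 - 11*n - 7; subtract s_(2) = -18 ⇒ S(n) = n**4 + 2*n**3 - 3*n**2 - 11*n + 11.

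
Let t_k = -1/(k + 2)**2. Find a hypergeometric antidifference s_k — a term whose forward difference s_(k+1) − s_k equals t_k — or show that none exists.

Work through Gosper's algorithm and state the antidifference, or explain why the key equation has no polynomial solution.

not Gosper-summable; s_k does not exist

The ratio is (k + 2)**2/(k + 3)**2.
Take A(k)=k**2 + 4*k + 4, B(k)=k**2 + 6*k + 9, C(k)=1.
Key eq: (k**2 + 4*k + 4)·f(k+1) = (k**2 + 4*k + 4)·f(k) + (1).
d = 0 from the (2,2,0) case.
f = c0 ⇒ A·f(k+1) − B(k−1)·f(k) − C = -1. The system {-1 = 0} is inconsistent; no antidifference.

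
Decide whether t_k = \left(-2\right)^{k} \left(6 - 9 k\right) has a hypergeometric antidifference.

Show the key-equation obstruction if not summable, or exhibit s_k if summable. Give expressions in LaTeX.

The ratio is 2*(-3*k - 1)/(3*k - 2).
So A=-2 and B=1, with C=k - 2/3.
Set up (-2)·f(k+1) − (1)·f(k) − (k - 2/3) = 0.
Degrees (0,0,1) ⇒ d ≤ 1.
Coefficient equations give f(k) = -(3*k - 4)/9.
Certificate R = B(k−1)f/C = -(3*k - 4)/(3*(3*k - 2)) gives s_k = (-2)**k*(3*k - 4).
s_(k+1) − s_k = (-2)**k*(6 - 9*k) = t_k.

Yes. s_k = \left(-2\right)^{k} \left(3 k - 4\right).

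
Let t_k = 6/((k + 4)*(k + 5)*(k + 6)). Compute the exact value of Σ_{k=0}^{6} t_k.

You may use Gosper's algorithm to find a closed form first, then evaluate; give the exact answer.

Σ = 7/55

Compute t_(k+1)/t_k: get (k + 4)/(k + 7).
Factor: A=k + 4; B=k + 7; C=1.
Key eq: (k + 4)·f(k+1) = (k + 6)·f(k) + (1).
deg f ≤ 2 (via 1,1,0).
Solve for f: f(k) = k*(k + 9)/40 (degree 2 ≤ 2).
Certificate R = B(k−1)f/C = k*(k + 6)*(k + 9)/40 gives s_k = 3*k*(k + 9)/(20*(k + 4)*(k + 5)).
Δs = 6/(k**3 + 15*k**2 + 74*k + 120), as required.
Telescoping: Σ = s_(7) − s_(0) = 7/55 − (0) = 7/55.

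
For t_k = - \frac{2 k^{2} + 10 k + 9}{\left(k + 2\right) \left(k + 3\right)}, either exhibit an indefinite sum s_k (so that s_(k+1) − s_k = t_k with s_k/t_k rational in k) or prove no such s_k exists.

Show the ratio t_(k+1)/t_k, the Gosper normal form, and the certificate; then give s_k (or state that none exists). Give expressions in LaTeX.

r(k) = (k + 2)*(10*k + 2*(k + 1)**2 + 19)/((k + 4)*(2*k**2 + 10*k + 9)) after simplifying.
So A=k + 2 and B=k + 4, with C=k**2 + 5*k + 9/2.
Set up (k + 2)·f(k+1) − (k + 3)·f(k) − (k**2 + 5*k + 9/2) = 0.
deg f ≤ 2 (via 1,1,2).
Coefficient equations give f(k) = k*(4*k + 5)/4.
Get s_k = R·t_k = k*(-4*k - 5)/(2*(k + 2)) with R(k) = B(k−1)f(k)/C(k) = k*(k + 3)*(4*k + 5)/(2*(2*k**2 + 10*k + 9)).
Verify: (-2*k**2 - 10*k - 9)/(k**2 + 5*k + 6) matches t_k.

s_k = \frac{k \left(- 4 k - 5\right)}{2 \left(k + 2\right)}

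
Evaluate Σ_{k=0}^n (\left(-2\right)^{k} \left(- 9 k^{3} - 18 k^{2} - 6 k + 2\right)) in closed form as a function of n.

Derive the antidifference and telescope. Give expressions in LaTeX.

S(n) = \left(-2\right)^{n + 1} \left(3 n^{3} + 9 n^{2} + 5 n - 1\right)

t_(k+1)/t_k = 2*(-9*k**3 - 45*k**2 - 69*k - 31)/(9*k**3 + 18*k**2 + 6*k - 2).
A = -2, B = 1, C = k**3 + 2*k**2 + 2*k/3 - 2/9.
f must satisfy (-2)·f(k+1) − (1)·f(k) = k**3 + 2*k**2 + 2*k/3 - 2/9.
Bound: deg f ≤ 3.
Match coefficients ⇒ f(k) = -k*(3*k**2 - 4)/9.
Get s_k = R·t_k = (-2)**k*k*(3*k**2 - 4) with R(k) = B(k−1)f(k)/C(k) = -k*(3*k**2 - 4)/(9*k**3 + 18*k**2 + 6*k - 2).
Check: Δs_k = (-2)**k*(-9*k**3 - 18*k**2 - 6*k + 2). ✓
Telescope: S(n) = s_(n+1) − s_(0) = (-2)**(n + 1)*(3*n**3 + 9*n**2 + 5*n - 1) − (0) = (-2)**(n + 1)*(3*n**3 + 9*n**2 + 5*n - 1).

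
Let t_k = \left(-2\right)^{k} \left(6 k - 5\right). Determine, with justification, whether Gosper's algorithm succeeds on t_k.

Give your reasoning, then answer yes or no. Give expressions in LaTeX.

Step 1: r(k) = 2*(-6*k - 1)/(6*k - 5).
A = -2, B = 1, C = k - 5/6.
Solve (-2)·f(k+1) − (1)·f(k) = k - 5/6.
d = 1 from the (0,0,1) case.
Coefficient equations give f(k) = -(2*k - 3)/6.
R(k) = B(k−1)·f(k)/C(k) = -(2*k - 3)/(6*k - 5); s_k = R·t_k = (-2)**k*(3 - 2*k).
s_(k+1) − s_k = (-2)**k*(6*k - 5) = t_k.

Yes. s_k = \left(-2\right)^{k} \left(3 - 2 k\right).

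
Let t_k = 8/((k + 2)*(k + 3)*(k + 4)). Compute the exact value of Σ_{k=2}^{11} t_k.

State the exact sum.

Σ = 19/105

t_(k+1)/t_k = (k + 2)/(k + 5).
So A=k + 2 and B=k + 5, with C=1.
Solve (k + 2)·f(k+1) − (k + 4)·f(k) = 1.
From deg A=1, deg B=1, deg C=0: d=2.
A polynomial solution: f(k) = k*(k + 5)/12.
Then R = B(k−1)f/C = k*(k + 4)*(k + 5)/12, so s_k = R(k)·t_k = 2*k*(k + 5)/(3*(k + 2)*(k + 3)).
Verify: 8/(k**3 + 9*k**2 + 26*k + 24) matches t_k.
Σ_(k=2)^(11) t_k = s_(12) − s_(2) = 68/105 − (7/15) = 19/105.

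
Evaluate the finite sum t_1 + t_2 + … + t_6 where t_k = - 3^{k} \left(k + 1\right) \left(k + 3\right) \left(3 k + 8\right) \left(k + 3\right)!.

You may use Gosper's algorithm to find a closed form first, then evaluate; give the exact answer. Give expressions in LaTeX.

Compute t_(k+1)/t_k: get 3*(k + 2)*(k + 4)**2*(3*k + 11)/((k + 1)*(k + 3)*(3*k + 8)).
Take A(k)=3*k + 12, B(k)=1, C(k)=k**3 + 20*k**2/3 + 41*k/3 + 8.
Solve (3*k + 12)·f(k+1) − (1)·f(k) = k**3 + 20*k**2/3 + 41*k/3 + 8.
d = 2 from the (1,0,3) case.
A polynomial solution: f(k) = k*(k + 1)/3.
Then R = B(k−1)f/C = k/((k + 3)*(3*k + 8)), so s_k = R(k)·t_k = -3**k*k*(k + 1)*factorial(k + 3).
Verify: -3**k*(k + 1)*(k + 3)*(3*k + 8)*factorial(k + 3) matches t_k.
Telescoping: Σ = s_(7) − s_(1) = -444426393600 − (-144) = -444426393456.

Σ = -444426393456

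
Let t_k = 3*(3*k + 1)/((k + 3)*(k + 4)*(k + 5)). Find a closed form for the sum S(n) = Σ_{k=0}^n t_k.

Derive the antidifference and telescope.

Compute t_(k+1)/t_k: get (k + 3)*(3*k + 4)/((k + 6)*(3*k + 1)).
A = k + 3, B = k + 6, C = k + 1/3.
Need (k + 3)·f(k+1) − (k + 5)·f(k) = k + 1/3.
Bound: deg f ≤ 2.
Solving with deg f ≤ 2: f(k) = k*(5*k - 1)/36.
Certificate R = B(k−1)f/C = k*(k + 5)*(5*k - 1)/(12*(3*k + 1)) gives s_k = k*(5*k - 1)/(4*(k + 3)*(k + 4)).
Verify: 3*(3*k + 1)/(k**3 + 12*k**2 + 47*k + 60) matches t_k.
s_(n+1) = (5*n**2 + 9*n + 4)/(4*(n**2 + 9*n + 20)) and s_(0) = 0, so S(n) = (5*n**2 + 9*n + 4)/(4*(n**2 + 9*n + 20)).

S(n) = (5*n**2 + 9*n + 4)/(4*(n**2 + 9*n + 20))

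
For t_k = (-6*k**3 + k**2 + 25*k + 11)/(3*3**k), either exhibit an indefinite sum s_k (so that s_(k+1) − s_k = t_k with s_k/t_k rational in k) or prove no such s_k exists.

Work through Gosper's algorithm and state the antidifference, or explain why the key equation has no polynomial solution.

s_k = (3*k**3 + 4*k**2 - 4*k - 4)/3**k

t_(k+1)/t_k = (6*k**3 + 17*k**2 - 9*k - 31)/(3*(6*k**3 - k**2 - 25*k - 11)).
A = 1/3, B = 1, C = k**3 - k**2/6 - 25*k/6 - 11/6.
Set up (1/3)·f(k+1) − (1)·f(k) − (k**3 - k**2/6 - 25*k/6 - 11/6) = 0.
From deg A=0, deg B=0, deg C=3: d=3.
Match coefficients ⇒ f(k) = -(3*k**3 + 4*k**2 - 4*k - 4)/2.
Certificate R = B(k−1)f/C = -3*(3*k**3 + 4*k**2 - 4*k - 4)/(6*k**3 - k**2 - 25*k - 11) gives s_k = (3*k**3 + 4*k**2 - 4*k - 4)/3**k.
s_(k+1) − s_k = (-6*k**3 + k**2 + 25*k + 11)/(3*3**k) = t_k.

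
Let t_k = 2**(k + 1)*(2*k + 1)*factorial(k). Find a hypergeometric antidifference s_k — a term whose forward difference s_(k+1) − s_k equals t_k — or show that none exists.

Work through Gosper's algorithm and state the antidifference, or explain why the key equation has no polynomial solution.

The ratio is 2*(k + 1)*(2*k + 3)/(2*k + 1).
A = 2*k + 2, B = 1, C = k + 1/2.
f must satisfy (2*k + 2)·f(k+1) − (1)·f(k) = k + 1/2.
d = 0 from the (1,0,1) case.
Match coefficients ⇒ f(k) = 1/2.
So s_k = (B(k−1)f/C)·t_k = (1/(2*k + 1))·t_k = 2**(k + 1)*factorial(k).
Verify: 2**(k + 1)*(2*k + 1)*factorial(k) matches t_k.

s_k = 2**(k + 1)*factorial(k)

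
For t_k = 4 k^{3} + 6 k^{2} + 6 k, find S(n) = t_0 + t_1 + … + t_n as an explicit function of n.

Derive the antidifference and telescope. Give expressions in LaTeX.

Ratio r(k) = (2*k**3 + 9*k**2 + 15*k + 8)/(k*(2*k**2 + 3*k + 3)).
So A=1 and B=1, with C=k**3 + 3*k**2/2 + 3*k/2.
f must satisfy (1)·f(k+1) − (1)·f(k) = k**3 + 3*k**2/2 + 3*k/2.
From deg A=0, deg B=0, deg C=3: d=4.
Coefficient equations give f(k) = k*(k - 1)*(k**2 + k + 2)/4.
So s_k = (B(k−1)f/C)·t_k = ((k - 1)*(k**2 + k + 2)/(2*(2*k**2 + 3*k + 3)))·t_k = k*(k**3 + k - 2).
Δs = 2*k*(2*k**2 + 3*k + 3), as required.
s_(n+1) = n*(n**3 + 4*n**2 + 7*n + 4) and s_(0) = 0, so S(n) = n*(n**3 + 4*n**2 + 7*n + 4).

S(n) = n \left(n^{3} + 4 n^{2} + 7 n + 4\right)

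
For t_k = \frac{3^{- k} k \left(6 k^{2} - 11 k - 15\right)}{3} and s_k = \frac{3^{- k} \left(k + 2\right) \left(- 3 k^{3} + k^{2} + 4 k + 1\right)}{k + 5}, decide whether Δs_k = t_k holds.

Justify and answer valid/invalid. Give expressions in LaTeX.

Invalid: residual \frac{3^{- k} \left(- 6 k^{4} - 28 k^{3} + 73 k^{2} + 87 k + 3\right)}{k^{2} + 11 k + 30} ≠ 0.

s_(k+1) = (k + 3)*(4*k - 3*(k + 1)**3 + (k + 1)**2 + 5)/(3*3**k*(k + 6))
s_(k+1) − s_k = (6*k**5 + 37*k**4 - 40*k**3 - 276*k**2 - 189*k + 9)/(3*3**k*(k**2 + 11*k + 30))
(s_(k+1) − s_k) − t_k = (-6*k**4 - 28*k**3 + 73*k**2 + 87*k + 3)/(3**k*(k**2 + 11*k + 30))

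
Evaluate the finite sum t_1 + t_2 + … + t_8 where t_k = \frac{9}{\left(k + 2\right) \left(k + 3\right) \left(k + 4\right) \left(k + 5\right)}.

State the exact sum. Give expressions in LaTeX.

Σ = 69/1430

r(k) = (k + 2)/(k + 6) after simplifying.
Gosper form: A/B · C(k+1)/C(k) with A=k + 2, B=k + 6, C=1.
Key eq: (k + 2)·f(k+1) = (k + 5)·f(k) + (1).
Bound: deg f ≤ 3.
A polynomial solution: f(k) = k*(k**2 + 9*k + 26)/72.
So s_k = (B(k−1)f/C)·t_k = (k*(k + 5)*(k**2 + 9*k + 26)/72)·t_k = k*(k**2 + 9*k + 26)/(8*(k + 2)*(k + 3)*(k + 4)).
Check: Δs_k = 9/(k**4 + 14*k**3 + 71*k**2 + 154*k + 120). ✓
Telescoping: Σ = s_(9) − s_(1) = 141/1144 − (3/40) = 69/1430.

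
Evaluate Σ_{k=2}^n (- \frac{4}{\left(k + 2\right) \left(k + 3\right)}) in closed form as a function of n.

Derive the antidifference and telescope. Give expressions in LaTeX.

Ratio r(k) = (k + 2)/(k + 4).
A = k + 2, B = k + 4, C = 1.
Solve (k + 2)·f(k+1) − (k + 3)·f(k) = 1.
d = 1 from the (1,1,0) case.
Solve for f: f(k) = k/2 (degree 1 ≤ 1).
So s_k = (B(k−1)f/C)·t_k = (k*(k + 3)/2)·t_k = -2*k/(k + 2).
s_(k+1) − s_k = -4/(k**2 + 5*k + 6) = t_k.
Telescope: S(n) = s_(n+1) − s_(2) = 2*(-n - 1)/(n + 3) − (-1) = (1 - n)/(n + 3).

S(n) = \frac{1 - n}{n + 3}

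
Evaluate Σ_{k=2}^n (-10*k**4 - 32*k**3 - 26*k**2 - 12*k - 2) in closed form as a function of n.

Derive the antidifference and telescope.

Step 1: r(k) = (5*k**4 + 36*k**3 + 91*k**2 + 100*k + 41)/(5*k**4 + 16*k**3 + 13*k**2 + 6*k + 1).
Take A(k)=1, B(k)=1, C(k)=k**4 + 16*k**3/5 + 13*k**2/5 + 6*k/5 + 1/5.
Set up (1)·f(k+1) − (1)·f(k) − (k**4 + 16*k**3/5 + 13*k**2/5 + 6*k/5 + 1/5) = 0.
deg f ≤ 5 (via 0,0,4).
A polynomial solution: f(k) = k**2*(2*k - 1)*(k**2 + 2*k - 1)/10.
Get s_k = R·t_k = k**2*(-2*k**3 - 3*k**2 + 4*k - 1) with R(k) = B(k−1)f(k)/C(k) = k**2*(2*k - 1)*(k**2 + 2*k - 1)/(2*(5*k**4 + 16*k**3 + 13*k**2 + 6*k + 1)).
Check: Δs_k = -10*k**4 - 32*k**3 - 26*k**2 - 12*k - 2. ✓
Telescope: S(n) = s_(n+1) − s_(2) = -2*n**5 - 13*n**4 - 28*n**3 - 27*n**2 - 12*n - 2 − (-84) = -2*n**5 - 13*n**4 - 28*n**3 - 27*n**2 - 12*n + 82.

S(n) = -2*n**5 - 13*n**4 - 28*n**3 - 27*n**2 - 12*n + 82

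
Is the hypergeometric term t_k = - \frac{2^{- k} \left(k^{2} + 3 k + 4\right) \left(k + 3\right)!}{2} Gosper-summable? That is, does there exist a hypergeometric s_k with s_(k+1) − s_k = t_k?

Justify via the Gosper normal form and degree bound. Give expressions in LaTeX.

Step 1: r(k) = (k + 4)*(3*k + (k + 1)**2 + 7)/(2*(k**2 + 3*k + 4)).
A = k/2 + 2, B = 1, C = k**2 + 3*k + 4.
Set up (k/2 + 2)·f(k+1) − (1)·f(k) − (k**2 + 3*k + 4) = 0.
From deg A=1, deg B=0, deg C=2: d=1.
Coefficient equations give f(k) = 2*k.
Then R = B(k−1)f/C = 2*k/(k**2 + 3*k + 4), so s_k = R(k)·t_k = -k*factorial(k + 3)/2**k.
Δs = -(k**2 + 3*k + 4)*factorial(k + 3)/(2*2**k), as required.

Yes. s_k = - 2^{- k} k \left(k + 3\right)!.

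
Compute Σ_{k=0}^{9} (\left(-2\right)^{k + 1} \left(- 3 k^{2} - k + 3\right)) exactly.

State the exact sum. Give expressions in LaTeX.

t_(k+1)/t_k = 2*(-k - 3*(k + 1)**2 + 2)/(3*k**2 + k - 3).
Take A(k)=-2, B(k)=1, C(k)=k**2 + k/3 - 1.
f must satisfy (-2)·f(k+1) − (1)·f(k) = k**2 + k/3 - 1.
d = 2 from the (0,0,2) case.
Solve for f: f(k) = -(k**2 - k - 1)/3 (degree 2 ≤ 2).
Certificate R = B(k−1)f/C = -(k**2 - k - 1)/(3*k**2 + k - 3) gives s_k = (-2)**(k + 1)*(k**2 - k - 1).
Δs = (-2)**(k + 1)*(-3*k**2 - k + 3), as required.
Σ_(k=0)^(9) t_k = s_(10) − s_(0) = -182272 − (2) = -182274.

Σ = -182274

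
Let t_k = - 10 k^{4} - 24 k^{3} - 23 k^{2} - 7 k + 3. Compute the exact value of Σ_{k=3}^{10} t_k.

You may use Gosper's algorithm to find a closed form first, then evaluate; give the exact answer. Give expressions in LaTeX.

Σ = -334624

Compute t_(k+1)/t_k: get (10*k**4 + 64*k**3 + 155*k**2 + 165*k + 61)/(10*k**4 + 24*k**3 + 23*k**2 + 7*k - 3).
Normal form (A,B,C) = (1, 1, k**4 + 12*k**3/5 + 23*k**2/10 + 7*k/10 - 3/10).
Set up (1)·f(k+1) − (1)·f(k) − (k**4 + 12*k**3/5 + 23*k**2/10 + 7*k/10 - 3/10) = 0.
From deg A=0, deg B=0, deg C=4: d=5.
Coefficient equations give f(k) = k*(2*k**4 + k**3 - k**2 - 2*k - 3)/10.
Then R = B(k−1)f/C = k*(2*k**4 + k**3 - k**2 - 2*k - 3)/(10*k**4 + 24*k**3 + 23*k**2 + 7*k - 3), so s_k = R(k)·t_k = k*(-2*k**4 - k**3 + k**2 + 2*k + 3).
Check: Δs_k = -10*k**4 - 24*k**3 - 23*k**2 - 7*k + 3. ✓
Evaluate s at k=11 and k=3: -335137 and -513; difference -334624.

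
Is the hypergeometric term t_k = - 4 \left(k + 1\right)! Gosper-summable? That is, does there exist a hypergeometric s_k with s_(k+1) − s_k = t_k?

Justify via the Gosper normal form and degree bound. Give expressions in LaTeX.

r(k) = k + 2 after simplifying.
Take A(k)=k + 2, B(k)=1, C(k)=1.
Need (k + 2)·f(k+1) − (1)·f(k) = 1.
Degrees (1,0,0) ⇒ d ≤ -1.
deg f ≤ -1 is impossible — no certificate.

No; the degree bound rules out any f.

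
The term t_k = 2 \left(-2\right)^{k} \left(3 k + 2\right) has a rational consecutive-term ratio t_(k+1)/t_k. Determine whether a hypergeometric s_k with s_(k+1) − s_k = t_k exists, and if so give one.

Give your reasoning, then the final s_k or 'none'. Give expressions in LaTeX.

t_(k+1)/t_k = 2*(-3*k - 5)/(3*k + 2).
Take A(k)=-2, B(k)=1, C(k)=k + 2/3.
f must satisfy (-2)·f(k+1) − (1)·f(k) = k + 2/3.
deg f ≤ 1 (via 0,0,1).
Solving with deg f ≤ 1: f(k) = -k/3.
Then R = B(k−1)f/C = -k/(3*k + 2), so s_k = R(k)·t_k = (-2)**(k + 1)*k.
Verify: 2*(-2)**k*(3*k + 2) matches t_k.

s_k = \left(-2\right)^{k + 1} k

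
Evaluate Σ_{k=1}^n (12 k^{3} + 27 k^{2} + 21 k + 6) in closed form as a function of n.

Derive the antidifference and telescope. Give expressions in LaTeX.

The ratio is (4*k**3 + 21*k**2 + 37*k + 22)/(4*k**3 + 9*k**2 + 7*k + 2).
So A=1 and B=1, with C=k**3 + 9*k**2/4 + 7*k/4 + 1/2.
f must satisfy (1)·f(k+1) − (1)·f(k) = k**3 + 9*k**2/4 + 7*k/4 + 1/2.
Bound: deg f ≤ 4.
Solve for f: f(k) = k**3*(k + 1)/4 (degree 4 ≤ 4).
So s_k = (B(k−1)f/C)·t_k = (k**3/(4*k**2 + 5*k + 2))·t_k = 3*k**3*(k + 1).
Verify: 12*k**3 + 27*k**2 + 21*k + 6 matches t_k.
Telescope: S(n) = s_(n+1) − s_(1) = 3*n**4 + 15*n**3 + 27*n**2 + 21*n + 6 − (6) = 3*n*(n**3 + 5*n**2 + 9*n + 7).

S(n) = 3 n \left(n^{3} + 5 n^{2} + 9 n + 7\right)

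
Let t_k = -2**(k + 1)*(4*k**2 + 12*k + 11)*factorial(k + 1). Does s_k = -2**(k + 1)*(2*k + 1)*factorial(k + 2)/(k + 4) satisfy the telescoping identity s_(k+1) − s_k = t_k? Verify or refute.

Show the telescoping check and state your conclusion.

s_(k+1) = -2**(k + 2)*(2*k + 3)*factorial(k + 3)/(k + 5)
s_(k+1) − s_k = -2**(k + 1)*(4*k**3 + 32*k**2 + 79*k + 67)*factorial(k + 2)/((k + 4)*(k + 5))
(s_(k+1) − s_k) − t_k = 2**(k + 2)*(4*k**3 + 28*k**2 + 57*k + 43)*factorial(k + 1)/((k + 4)*(k + 5))

Invalid: residual 2**(k + 2)*(4*k**3 + 28*k**2 + 57*k + 43)*factorial(k + 1)/((k + 4)*(k + 5)) ≠ 0.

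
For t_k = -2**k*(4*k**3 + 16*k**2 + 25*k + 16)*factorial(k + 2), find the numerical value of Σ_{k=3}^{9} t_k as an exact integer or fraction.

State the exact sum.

Σ = -94175546556480

Compute t_(k+1)/t_k: get 2*(4*k**4 + 40*k**3 + 153*k**2 + 268*k + 183)/(4*k**3 + 16*k**2 + 25*k + 16).
Gosper form: A/B · C(k+1)/C(k) with A=2*k + 6, B=1, C=k**3 + 4*k**2 + 25*k/4 + 4.
Set up (2*k + 6)·f(k+1) − (1)·f(k) − (k**3 + 4*k**2 + 25*k/4 + 4) = 0.
From deg A=1, deg B=0, deg C=3: d=2.
Coefficient equations give f(k) = (2*k**2 - k + 2)/4.
So s_k = (B(k−1)f/C)·t_k = ((2*k**2 - k + 2)/(4*k**3 + 16*k**2 + 25*k + 16))·t_k = -2**k*(2*k**2 - k + 2)*factorial(k + 2).
s_(k+1) − s_k = -2**k*(4*k**3 + 16*k**2 + 25*k + 16)*factorial(k + 2) = t_k.
Σ_(k=3)^(9) t_k = s_(10) − s_(3) = -94175546572800 − (-16320) = -94175546556480.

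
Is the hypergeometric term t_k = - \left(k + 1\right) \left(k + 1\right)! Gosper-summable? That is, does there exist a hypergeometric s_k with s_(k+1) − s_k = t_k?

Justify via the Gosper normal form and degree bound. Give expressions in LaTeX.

Ratio r(k) = (k + 2)**2/(k + 1).
Factor: A=k + 2; B=1; C=k + 1.
f must satisfy (k + 2)·f(k+1) − (1)·f(k) = k + 1.
Degrees (1,0,1) ⇒ d ≤ 0.
A polynomial solution: f(k) = 1.
R(k) = B(k−1)·f(k)/C(k) = 1/(k + 1); s_k = R·t_k = -factorial(k + 1).
Verify: -(k + 1)*factorial(k + 1) matches t_k.

Yes. s_k = - \left(k + 1\right)!.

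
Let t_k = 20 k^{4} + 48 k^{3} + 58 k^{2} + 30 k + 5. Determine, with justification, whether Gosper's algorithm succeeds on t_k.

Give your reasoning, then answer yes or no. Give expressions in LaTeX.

Yes. s_k = k \left(4 k^{4} + 2 k^{3} + 2 k^{2} - 2 k - 1\right).

Compute t_(k+1)/t_k: get (20*k**4 + 128*k**3 + 322*k**2 + 370*k + 161)/(20*k**4 + 48*k**3 + 58*k**2 + 30*k + 5).
A = 1, B = 1, C = k**4 + 12*k**3/5 + 29*k**2/10 + 3*k/2 + 1/4.
Key eq: (1)·f(k+1) = (1)·f(k) + (k**4 + 12*k**3/5 + 29*k**2/10 + 3*k/2 + 1/4).
Degrees (0,0,4) ⇒ d ≤ 5.
Coefficient equations give f(k) = k*(4*k**4 + 2*k**3 + 2*k**2 - 2*k - 1)/20.
So s_k = (B(k−1)f/C)·t_k = (k*(4*k**4 + 2*k**3 + 2*k**2 - 2*k - 1)/(20*k**4 + 48*k**3 + 58*k**2 + 30*k + 5))·t_k = k*(4*k**4 + 2*k**3 + 2*k**2 - 2*k - 1).
Check: Δs_k = 20*k**4 + 48*k**3 + 58*k**2 + 30*k + 5. ✓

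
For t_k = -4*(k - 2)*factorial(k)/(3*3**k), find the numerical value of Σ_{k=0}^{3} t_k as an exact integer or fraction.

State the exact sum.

Σ = 76/27

Ratio r(k) = (k**2 - 1)/(3*(k - 2)).
So A=k/3 + 1/3 and B=1, with C=k - 2.
f must satisfy (k/3 + 1/3)·f(k+1) − (1)·f(k) = k - 2.
From deg A=1, deg B=0, deg C=1: d=0.
Solving with deg f ≤ 0: f(k) = 3.
So s_k = (B(k−1)f/C)·t_k = (3/(k - 2))·t_k = -4*factorial(k)/3**k.
Δs = -4*(k - 2)*factorial(k)/(3*3**k), as required.
Telescoping: Σ = s_(4) − s_(0) = -32/27 − (-4) = 76/27.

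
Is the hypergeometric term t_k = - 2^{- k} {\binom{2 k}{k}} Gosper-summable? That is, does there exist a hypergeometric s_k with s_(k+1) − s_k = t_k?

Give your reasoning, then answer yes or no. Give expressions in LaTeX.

No; the degree bound rules out any f.

Ratio r(k) = (2*k + 1)/(k + 1).
Normal form (A,B,C) = (2*k + 1, k + 1, 1).
f must satisfy (2*k + 1)·f(k+1) − (k)·f(k) = 1.
Degrees (1,1,0) ⇒ d ≤ -1.
d = -1 < 0 ⇒ no nonzero polynomial f; not summable.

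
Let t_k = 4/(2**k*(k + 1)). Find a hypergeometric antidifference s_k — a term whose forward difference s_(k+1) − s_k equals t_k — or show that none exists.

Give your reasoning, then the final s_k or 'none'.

Compute t_(k+1)/t_k: get (k + 1)/(2*(k + 2)).
So A=k/2 + 1/2 and B=k + 2, with C=1.
Set up (k/2 + 1/2)·f(k+1) − (k + 1)·f(k) − (1) = 0.
d = -1 from the (1,1,0) case.
Negative degree bound (-1): no f exists, t_k not Gosper-summable.

none (Gosper's algorithm certifies no s_k)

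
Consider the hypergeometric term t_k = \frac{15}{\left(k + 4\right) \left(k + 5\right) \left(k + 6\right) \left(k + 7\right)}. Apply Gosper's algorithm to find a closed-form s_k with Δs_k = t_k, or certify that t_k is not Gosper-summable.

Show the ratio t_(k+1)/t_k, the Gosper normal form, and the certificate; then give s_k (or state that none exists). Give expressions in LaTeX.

Compute t_(k+1)/t_k: get (k + 4)/(k + 8).
Factor: A=k + 4; B=k + 8; C=1.
f must satisfy (k + 4)·f(k+1) − (k + 7)·f(k) = 1.
deg f ≤ 3 (via 1,1,0).
Match coefficients ⇒ f(k) = k*(k**2 + 15*k + 74)/360.
Then R = B(k−1)f/C = k*(k + 7)*(k**2 + 15*k + 74)/360, so s_k = R(k)·t_k = k*(k**2 + 15*k + 74)/(24*(k + 4)*(k + 5)*(k + 6)).
Δs = 15/(k**4 + 22*k**3 + 179*k**2 + 638*k + 840), as required.

s_k = \frac{k \left(k^{2} + 15 k + 74\right)}{24 \left(k + 4\right) \left(k + 5\right) \left(k + 6\right)}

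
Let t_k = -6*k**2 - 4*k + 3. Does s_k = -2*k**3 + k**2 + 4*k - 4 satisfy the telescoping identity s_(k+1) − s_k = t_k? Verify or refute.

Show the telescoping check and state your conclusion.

s_(k+1) = -2*k**3 - 5*k**2 - 1
s_(k+1) − s_k = -6*k**2 - 4*k + 3
(s_(k+1) − s_k) − t_k = 0

Valid — Δs_k = t_k.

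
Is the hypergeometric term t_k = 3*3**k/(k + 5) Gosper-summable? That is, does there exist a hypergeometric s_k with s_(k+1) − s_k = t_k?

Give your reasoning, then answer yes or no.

Step 1: r(k) = 3*(k + 5)/(k + 6).
Normal form (A,B,C) = (3*k + 15, k + 6, 1).
Set up (3*k + 15)·f(k+1) − (k + 5)·f(k) − (1) = 0.
From deg A=1, deg B=1, deg C=0: d=-1.
Negative degree bound (-1): no f exists, t_k not Gosper-summable.

No — t_k has no hypergeometric antidifference.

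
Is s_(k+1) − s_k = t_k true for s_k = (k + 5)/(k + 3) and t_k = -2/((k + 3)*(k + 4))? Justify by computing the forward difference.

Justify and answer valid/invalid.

s_(k+1) = (k + 6)/(k + 4)
s_(k+1) − s_k = -2/(k**2 + 7*k + 12)
(s_(k+1) − s_k) − t_k = 0

Valid: the claim telescopes to t_k.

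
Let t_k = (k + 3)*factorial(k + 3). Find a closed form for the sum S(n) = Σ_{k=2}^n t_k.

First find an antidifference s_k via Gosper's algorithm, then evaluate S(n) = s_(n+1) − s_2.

S(n) = factorial(n + 4) - 120

Ratio r(k) = (k + 4)**2/(k + 3).
Gosper form: A/B · C(k+1)/C(k) with A=k + 4, B=1, C=k + 3.
Key eq: (k + 4)·f(k+1) = (1)·f(k) + (k + 3).
Degrees (1,0,1) ⇒ d ≤ 0.
Match coefficients ⇒ f(k) = 1.
Certificate R = B(k−1)f/C = 1/(k + 3) gives s_k = factorial(k + 3).
Check: Δs_k = (k + 3)*factorial(k + 3). ✓
s_(n+1) = factorial(n + 4) and s_(2) = 120, so S(n) = factorial(n + 4) - 120.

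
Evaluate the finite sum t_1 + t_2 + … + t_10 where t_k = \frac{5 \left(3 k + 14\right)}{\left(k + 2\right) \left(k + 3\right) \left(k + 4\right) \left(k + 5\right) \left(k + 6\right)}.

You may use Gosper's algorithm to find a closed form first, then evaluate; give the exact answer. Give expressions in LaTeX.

Ratio r(k) = (k + 2)*(3*k + 17)/((k + 7)*(3*k + 14)).
A = k + 2, B = k + 7, C = k + 14/3.
Key eq: (k + 2)·f(k+1) = (k + 6)·f(k) + (k + 14/3).
d = 4 from the (1,1,1) case.
Solve for f: f(k) = k*(k + 4)*(k**2 + 10*k + 31)/90 (degree 4 ≤ 4).
Get s_k = R·t_k = k*(k**2 + 10*k + 31)/(6*(k**3 + 10*k**2 + 31*k + 30)) with R(k) = B(k−1)f(k)/C(k) = k*(k + 4)*(k + 6)*(k**2 + 10*k + 31)/(30*(3*k + 14)).
s_(k+1) − s_k = 5*(3*k + 14)/(k**5 + 20*k**4 + 155*k**3 + 580*k**2 + 1044*k + 720) = t_k.
Σ_(k=1)^(10) t_k = s_(11) − s_(1) = 1441/8736 − (7/72) = 1775/26208.

Σ = 1775/26208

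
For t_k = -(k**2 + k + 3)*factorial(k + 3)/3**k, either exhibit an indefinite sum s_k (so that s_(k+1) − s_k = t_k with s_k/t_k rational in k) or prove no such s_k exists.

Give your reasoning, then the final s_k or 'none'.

s_k = -3**(1 - k)*(k - 1)*factorial(k + 3)

Step 1: r(k) = (k + 4)*(k + (k + 1)**2 + 4)/(3*(k**2 + k + 3)).
A = k/3 + 4/3, B = 1, C = k**2 + k + 3.
f must satisfy (k/3 + 4/3)·f(k+1) − (1)·f(k) = k**2 + k + 3.
Bound: deg f ≤ 1.
Solve for f: f(k) = 3*(k - 1) (degree 1 ≤ 1).
Then R = B(k−1)f/C = 3*(k - 1)/(k**2 + k + 3), so s_k = R(k)·t_k = -3**(1 - k)*(k - 1)*factorial(k + 3).
Verify: -(k**2 + k + 3)*factorial(k + 3)/3**k matches t_k.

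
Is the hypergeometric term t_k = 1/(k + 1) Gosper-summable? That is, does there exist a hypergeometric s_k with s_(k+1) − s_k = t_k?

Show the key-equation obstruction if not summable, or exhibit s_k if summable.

Ratio r(k) = (k + 1)/(k + 2).
Gosper form: A/B · C(k+1)/C(k) with A=k + 1, B=k + 2, C=1.
Key eq: (k + 1)·f(k+1) = (k + 1)·f(k) + (1).
deg f ≤ 0 (via 1,1,0).
Write f(k) = c0. Then LHS − RHS = -1, requiring -1 = 0: contradictory. No certificate.

No — key equation has no polynomial f.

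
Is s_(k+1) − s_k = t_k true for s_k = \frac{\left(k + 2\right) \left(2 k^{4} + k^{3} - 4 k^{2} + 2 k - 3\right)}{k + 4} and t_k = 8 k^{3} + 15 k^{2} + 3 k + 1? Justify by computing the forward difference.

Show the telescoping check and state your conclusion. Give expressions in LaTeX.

Invalid: residual \frac{2 \left(- 6 k^{4} - 46 k^{3} - 67 k^{2} - 11 k - 7\right)}{k^{2} + 9 k + 20} ≠ 0.

s_(k+1) = (2*k**5 + 15*k**4 + 38*k**3 + 38*k**2 + 13*k - 6)/(k + 5)
s_(k+1) − s_k = (8*k**5 + 75*k**4 + 206*k**3 + 194*k**2 + 47*k + 6)/(k**2 + 9*k + 20)
(s_(k+1) − s_k) − t_k = 2*(-6*k**4 - 46*k**3 - 67*k**2 - 11*k - 7)/(k**2 + 9*k + 20)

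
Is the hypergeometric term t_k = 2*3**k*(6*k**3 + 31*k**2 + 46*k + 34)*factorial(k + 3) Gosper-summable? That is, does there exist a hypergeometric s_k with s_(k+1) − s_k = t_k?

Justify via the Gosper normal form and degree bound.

Ratio r(k) = 3*(6*k**4 + 73*k**3 + 322*k**2 + 621*k + 468)/(6*k**3 + 31*k**2 + 46*k + 34).
So A=3*k + 12 and B=1, with C=k**3 + 31*k**2/6 + 23*k/3 + 17/3.
Solve (3*k + 12)·f(k+1) − (1)·f(k) = k**3 + 31*k**2/6 + 23*k/3 + 17/3.
Degrees (1,0,3) ⇒ d ≤ 2.
Solve for f: f(k) = (2*k**2 - k + 2)/6 (degree 2 ≤ 2).
Then R = B(k−1)f/C = (2*k**2 - k + 2)/(6*k**3 + 31*k**2 + 46*k + 34), so s_k = R(k)·t_k = 2*3**k*(2*k**2 - k + 2)*factorial(k + 3).
Δs = 2*3**k*(6*k**3 + 31*k**2 + 46*k + 34)*factorial(k + 3), as required.

Yes. s_k = 2*3**k*(2*k**2 - k + 2)*factorial(k + 3).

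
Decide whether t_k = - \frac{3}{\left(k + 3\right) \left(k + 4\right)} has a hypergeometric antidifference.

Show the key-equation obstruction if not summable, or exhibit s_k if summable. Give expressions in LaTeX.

Compute t_(k+1)/t_k: get (k + 3)/(k + 5).
Take A(k)=k + 3, B(k)=k + 5, C(k)=1.
f must satisfy (k + 3)·f(k+1) − (k + 4)·f(k) = 1.
From deg A=1, deg B=1, deg C=0: d=1.
Solving with deg f ≤ 1: f(k) = k/3.
R(k) = B(k−1)·f(k)/C(k) = k*(k + 4)/3; s_k = R·t_k = -k/(k + 3).
Check: Δs_k = -3/(k**2 + 7*k + 12). ✓

Yes. s_k = - \frac{k}{k + 3}.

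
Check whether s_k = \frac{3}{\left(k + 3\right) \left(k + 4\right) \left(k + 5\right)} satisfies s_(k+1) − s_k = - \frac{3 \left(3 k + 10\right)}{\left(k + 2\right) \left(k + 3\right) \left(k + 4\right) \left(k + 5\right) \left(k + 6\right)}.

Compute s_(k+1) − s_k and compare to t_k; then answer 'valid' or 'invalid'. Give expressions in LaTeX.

Invalid: residual \frac{12}{k^{5} + 20 k^{4} + 155 k^{3} + 580 k^{2} + 1044 k + 720} ≠ 0.

s_(k+1) = 3/((k + 4)*(k + 5)*(k + 6))
s_(k+1) − s_k = -9/((k + 3)*(k + 4)*(k + 5)*(k + 6))
(s_(k+1) − s_k) − t_k = 12/((k + 2)*(k + 3)*(k + 4)*(k + 5)*(k + 6))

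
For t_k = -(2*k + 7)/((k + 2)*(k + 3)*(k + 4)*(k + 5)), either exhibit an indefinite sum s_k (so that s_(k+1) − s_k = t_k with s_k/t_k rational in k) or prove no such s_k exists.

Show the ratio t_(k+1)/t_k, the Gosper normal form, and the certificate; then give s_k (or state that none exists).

s_k = k*(-k - 6)/(8*(k**2 + 6*k + 8))

t_(k+1)/t_k = (k + 2)*(2*k + 9)/((k + 6)*(2*k + 7)).
Normal form (A,B,C) = (k + 2, k + 6, k + 7/2).
Key eq: (k + 2)·f(k+1) = (k + 5)·f(k) + (k + 7/2).
Degrees (1,1,1) ⇒ d ≤ 3.
Solve for f: f(k) = k*(k + 3)*(k + 6)/16 (degree 3 ≤ 3).
So s_k = (B(k−1)f/C)·t_k = (k*(k + 3)*(k + 5)*(k + 6)/(8*(2*k + 7)))·t_k = k*(-k - 6)/(8*(k**2 + 6*k + 8)).
Check: Δs_k = (-2*k - 7)/(k**4 + 14*k**3 + 71*k**2 + 154*k + 120). ✓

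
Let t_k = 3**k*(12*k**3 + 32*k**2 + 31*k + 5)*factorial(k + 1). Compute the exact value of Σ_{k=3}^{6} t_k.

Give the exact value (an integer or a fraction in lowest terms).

Σ = 14902376760

t_(k+1)/t_k = 3*(12*k**4 + 92*k**3 + 267*k**2 + 342*k + 160)/(12*k**3 + 32*k**2 + 31*k + 5).
Take A(k)=3*k + 6, B(k)=1, C(k)=k**3 + 8*k**2/3 + 31*k/12 + 5/12.
Solve (3*k + 6)·f(k+1) − (1)·f(k) = k**3 + 8*k**2/3 + 31*k/12 + 5/12.
From deg A=1, deg B=0, deg C=3: d=2.
Solve for f: f(k) = (2*k - 1)**2/12 (degree 2 ≤ 2).
R(k) = B(k−1)·f(k)/C(k) = (2*k - 1)**2/(12*k**3 + 32*k**2 + 31*k + 5); s_k = R·t_k = 3**k*(2*k - 1)**2*factorial(k + 1).
Check: Δs_k = 3**k*(12*k**3 + 32*k**2 + 31*k + 5)*factorial(k + 1). ✓
Σ_(k=3)^(6) t_k = s_(7) − s_(3) = 14902392960 − (16200) = 14902376760.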